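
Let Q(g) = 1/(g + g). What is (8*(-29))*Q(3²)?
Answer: -116/9 ≈ -12.889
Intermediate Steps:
Q(g) = 1/(2*g)
(8*(-29))*Q(3²) = (8*(-29))*(1/(2*(3²))) = -116/9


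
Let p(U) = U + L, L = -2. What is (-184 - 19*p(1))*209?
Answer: -34485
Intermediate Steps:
p(U) = -2 + U (p(U) = U - 2 = -2 + U)
(-184 - 19*p(1))*209 = (-184 - 19*(-2 + 1))*209 = (-184 - 19*(-1))*209 = (-184 + 19)*209 = -165*209 = -34485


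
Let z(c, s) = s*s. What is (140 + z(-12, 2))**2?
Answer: 20736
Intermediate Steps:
z(c, s) = s**2
(140 + z(-12, 2))**2 = (140 + 2**2)**2 = (140 + 4)**2 = 144**2 = 20736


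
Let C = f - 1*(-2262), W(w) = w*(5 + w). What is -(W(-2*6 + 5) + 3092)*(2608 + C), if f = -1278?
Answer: -11156752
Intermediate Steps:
C = 984 (C = -1278 - 1*(-2262) = -1278 + 2262 = 984)
-(W(-2*6 + 5) + 3092)*(2608 + C) = -((-2*6 + 5)*(5 + (-2*6 + 5)) + 3092)*(2608 + 984) = -((-12 + 5)*(5 + (-12 + 5)) + 3092)*3592 = -(-7*(5 - 7) + 3092)*3592 = -(-7*(-2) + 3092)*3592 = -(14 + 3092)*3592 = -3106*3592 = -1*11156752 = -11156752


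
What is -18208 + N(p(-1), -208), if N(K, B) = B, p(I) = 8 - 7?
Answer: -18416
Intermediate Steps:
p(I) = 1
-18208 + N(p(-1), -208) = -18208 - 208 = -18416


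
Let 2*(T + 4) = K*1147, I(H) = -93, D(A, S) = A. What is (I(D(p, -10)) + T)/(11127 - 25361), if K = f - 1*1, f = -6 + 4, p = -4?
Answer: 3635/28468 ≈ 0.12769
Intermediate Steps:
f = -2
K = -3 (K = -2 - 1*1 = -2 - 1 = -3)
T = -3449/2 (T = -4 + (-3*1147)/2 = -4 + (1/2)*(-3441) = -4 - 3441/2 = -3449/2 ≈ -1724.5)
(I(D(p, -10)) + T)/(11127 - 25361) = (-93 - 3449/2)/(11127 - 25361) = -3635/2/(-14234) = -3635/2*(-1/14234) = 3635/28468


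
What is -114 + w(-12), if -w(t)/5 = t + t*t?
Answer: -774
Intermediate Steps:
w(t) = -5*t - 5*t**2 (w(t) = -5*(t + t*t) = -5*(t + t**2) = -5*t - 5*t**2)
-114 + w(-12) = -114 - 5*(-12)*(1 - 12) = -114 - 5*(-12)*(-11) = -114 - 660 = -774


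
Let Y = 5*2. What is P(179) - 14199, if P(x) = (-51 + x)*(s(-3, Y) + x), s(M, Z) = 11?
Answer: 10121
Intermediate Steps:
Y = 10
P(x) = (-51 + x)*(11 + x)
P(179) - 14199 = (-561 + 179**2 - 40*179) - 14199 = (-561 + 32041 - 7160) - 14199 = 24320 - 14199 = 10121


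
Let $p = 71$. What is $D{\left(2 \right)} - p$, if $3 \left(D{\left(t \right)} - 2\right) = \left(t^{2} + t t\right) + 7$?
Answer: $-64$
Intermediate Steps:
$D{\left(t \right)} = \frac{13}{3} + \frac{2 t^{2}}{3}$ ($D{\left(t \right)} = 2 + \frac{\left(t^{2} + t t\right) + 7}{3} = 2 + \frac{\left(t^{2} + t^{2}\right) + 7}{3} = 2 + \frac{2 t^{2} + 7}{3} = 2 + \frac{7 + 2 t^{2}}{3} = 2 + \left(\frac{7}{3} + \frac{2 t^{2}}{3}\right) = \frac{13}{3} + \frac{2 t^{2}}{3}$)
$D{\left(2 \right)} - p = \left(\frac{13}{3} + \frac{2 \cdot 2^{2}}{3}\right) - 71 = \left(\frac{13}{3} + \frac{2}{3} \cdot 4\right) - 71 = \left(\frac{13}{3} + \frac{8}{3}\right) - 71 = 7 - 71 = -64$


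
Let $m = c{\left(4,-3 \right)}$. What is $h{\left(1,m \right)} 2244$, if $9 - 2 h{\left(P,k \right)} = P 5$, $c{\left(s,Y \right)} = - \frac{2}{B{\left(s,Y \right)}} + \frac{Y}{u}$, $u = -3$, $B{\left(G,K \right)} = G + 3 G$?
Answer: $4488$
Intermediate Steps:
$B{\left(G,K \right)} = 4 G$
$c{\left(s,Y \right)} = - \frac{1}{2 s} - \frac{Y}{3}$ ($c{\left(s,Y \right)} = - \frac{2}{4 s} + \frac{Y}{-3} = - 2 \frac{1}{4 s} + Y \left(- \frac{1}{3}\right) = - \frac{1}{2 s} - \frac{Y}{3}$)
$m = \frac{7}{8}$ ($m = - \frac{1}{2 \cdot 4} - -1 = \left(- \frac{1}{2}\right) \frac{1}{4} + 1 = - \frac{1}{8} + 1 = \frac{7}{8} \approx 0.875$)
$h{\left(P,k \right)} = \frac{9}{2} - \frac{5 P}{2}$ ($h{\left(P,k \right)} = \frac{9}{2} - \frac{P 5}{2} = \frac{9}{2} - \frac{5 P}{2}$)
$h{\left(1,m \right)} 2244 = \left(\frac{9}{2} - \frac{5}{2}\right) 2244 = 2 \cdot 2244 = 4488$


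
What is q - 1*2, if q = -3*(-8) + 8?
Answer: 30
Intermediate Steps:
q = 32 (q = 24 + 8 = 32)
q - 1*2 = 32 - 1*2 = 32 - 2 = 30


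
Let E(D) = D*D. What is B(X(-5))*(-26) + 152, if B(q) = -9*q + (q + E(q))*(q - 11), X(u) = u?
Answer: 7302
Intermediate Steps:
E(D) = D²
B(q) = -9*q + (-11 + q)*(q + q²) (B(q) = -9*q + (q + q²)*(q - 11) = -9*q + (q + q²)*(-11 + q) = -9*q + (-11 + q)*(q + q²))
B(X(-5))*(-26) + 152 = -5*(-20 + (-5)² - 10*(-5))*(-26) + 152 = -5*(-20 + 25 + 50)*(-26) + 152 = -5*55*(-26) + 152 = -275*(-26) + 152 = 7150 + 152 = 7302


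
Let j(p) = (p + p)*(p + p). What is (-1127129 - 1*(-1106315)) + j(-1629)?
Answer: 10593750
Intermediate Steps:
j(p) = 4*p**2 (j(p) = (2*p)*(2*p) = 4*p**2)
(-1127129 - 1*(-1106315)) + j(-1629) = (-1127129 - 1*(-1106315)) + 4*(-1629)**2 = (-1127129 + 1106315) + 4*2653641 = -20814 + 10614564 = 10593750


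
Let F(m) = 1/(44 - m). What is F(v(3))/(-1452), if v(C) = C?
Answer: -1/59532 ≈ -1.6798e-5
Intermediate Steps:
F(v(3))/(-1452) = -1/(-44 + 3)/(-1452) = -1/(-41)*(-1/1452) = -1*(-1/41)*(-1/1452) = (1/41)*(-1/1452) = -1/59532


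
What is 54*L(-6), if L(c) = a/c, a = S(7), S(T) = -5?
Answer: 45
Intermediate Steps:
a = -5
L(c) = -5/c
54*L(-6) = 54*(-5/(-6)) = 54*(-5*(-⅙)) = 54*(⅚) = 45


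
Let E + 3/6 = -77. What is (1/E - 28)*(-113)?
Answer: 490646/155 ≈ 3165.5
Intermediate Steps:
E = -155/2 (E = -½ - 77 = -155/2 ≈ -77.500)
(1/E - 28)*(-113) = (1/(-155/2) - 28)*(-113) = (-2/155 - 28)*(-113) = -4342/155*(-113) = 490646/155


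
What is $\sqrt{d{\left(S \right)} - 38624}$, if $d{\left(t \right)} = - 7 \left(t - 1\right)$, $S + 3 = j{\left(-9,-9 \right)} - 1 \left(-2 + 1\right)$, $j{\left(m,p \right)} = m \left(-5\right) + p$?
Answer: $i \sqrt{38855} \approx 197.12 i$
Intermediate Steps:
$j{\left(m,p \right)} = p - 5 m$ ($j{\left(m,p \right)} = - 5 m + p = p - 5 m$)
$S = 34$ ($S = -3 - \left(-36 + 1 \left(-2 + 1\right)\right) = -3 + \left(\left(-9 + 45\right) - 1 \left(-1\right)\right) = -3 + \left(36 - -1\right) = -3 + \left(36 + 1\right) = -3 + 37 = 34$)
$d{\left(t \right)} = 7 - 7 t$ ($d{\left(t \right)} = - 7 \left(-1 + t\right) = 7 - 7 t$)
$\sqrt{d{\left(S \right)} - 38624} = \sqrt{\left(7 - 238\right) - 38624} = \sqrt{-231 - 38624} = \sqrt{-38855} = i \sqrt{38855}$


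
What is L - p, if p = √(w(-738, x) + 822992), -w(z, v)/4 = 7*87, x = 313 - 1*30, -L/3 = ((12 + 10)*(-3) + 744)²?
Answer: -1379052 - 2*√205139 ≈ -1.3800e+6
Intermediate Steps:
L = -1379052 (L = -3*((12 + 10)*(-3) + 744)² = -3*(22*(-3) + 744)² = -3*(-66 + 744)² = -3*678² = -3*459684 = -1379052)
x = 283 (x = 313 - 30 = 283)
w(z, v) = -2436 (w(z, v) = -28*87 = -4*609 = -2436)
p = 2*√205139 (p = √(-2436 + 822992) = √820556 = 2*√205139 ≈ 905.85)
L - p = -1379052 - 2*√205139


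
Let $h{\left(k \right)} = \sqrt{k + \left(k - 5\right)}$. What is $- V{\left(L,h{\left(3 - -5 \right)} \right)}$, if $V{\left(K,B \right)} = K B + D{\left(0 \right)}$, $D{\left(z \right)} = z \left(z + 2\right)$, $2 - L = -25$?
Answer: $- 27 \sqrt{11} \approx -89.549$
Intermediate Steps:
$L = 27$ ($L = 2 - -25 = 2 + 25 = 27$)
$D{\left(z \right)} = z \left(2 + z\right)$
$h{\left(k \right)} = \sqrt{-5 + 2 k}$ ($h{\left(k \right)} = \sqrt{k + \left(-5 + k\right)} = \sqrt{-5 + 2 k}$)
$V{\left(K,B \right)} = B K$ ($V{\left(K,B \right)} = K B + 0 \left(2 + 0\right) = B K + 0 \cdot 2 = B K + 0 = B K$)
$- V{\left(L,h{\left(3 - -5 \right)} \right)} = - \sqrt{-5 + 2 \left(3 - -5\right)} 27 = - \sqrt{-5 + 2 \left(3 + 5\right)} 27 = - \sqrt{-5 + 2 \cdot 8} \cdot 27 = - \sqrt{-5 + 16} \cdot 27 = - \sqrt{11} \cdot 27 = - 27 \sqrt{11}$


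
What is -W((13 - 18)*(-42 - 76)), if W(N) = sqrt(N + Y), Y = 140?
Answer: -sqrt(730) ≈ -27.019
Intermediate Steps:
W(N) = sqrt(140 + N) (W(N) = sqrt(N + 140) = sqrt(140 + N))
-W((13 - 18)*(-42 - 76)) = -sqrt(140 + (13 - 18)*(-42 - 76)) = -sqrt(140 - 5*(-118)) = -sqrt(140 + 590) = -sqrt(730)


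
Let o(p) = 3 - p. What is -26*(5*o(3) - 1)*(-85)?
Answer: -2210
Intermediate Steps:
-26*(5*o(3) - 1)*(-85) = -26*(5*(3 - 1*3) - 1)*(-85) = -26*(5*(3 - 3) - 1)*(-85) = -26*(5*0 - 1)*(-85) = -26*(0 - 1)*(-85) = -26*(-1)*(-85) = 26*(-85) = -2210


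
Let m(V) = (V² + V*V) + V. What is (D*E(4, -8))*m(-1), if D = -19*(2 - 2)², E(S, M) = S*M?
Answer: 0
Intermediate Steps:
m(V) = V + 2*V² (m(V) = (V² + V²) + V = 2*V² + V = V + 2*V²)
E(S, M) = M*S
D = 0 (D = -19*0² = -19*0 = 0)
(D*E(4, -8))*m(-1) = (0*(-8*4))*(-(1 + 2*(-1))) = (0*(-32))*(-(1 - 2)) = 0*(-1*(-1)) = 0*1 = 0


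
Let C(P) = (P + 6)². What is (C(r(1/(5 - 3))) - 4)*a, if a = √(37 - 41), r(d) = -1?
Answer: 42*I ≈ 42.0*I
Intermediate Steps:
a = 2*I (a = √(-4) = 2*I ≈ 2.0*I)
C(P) = (6 + P)²
(C(r(1/(5 - 3))) - 4)*a = ((6 - 1)² - 4)*(2*I) = (5² - 4)*(2*I) = (25 - 4)*(2*I) = 21*(2*I) = 42*I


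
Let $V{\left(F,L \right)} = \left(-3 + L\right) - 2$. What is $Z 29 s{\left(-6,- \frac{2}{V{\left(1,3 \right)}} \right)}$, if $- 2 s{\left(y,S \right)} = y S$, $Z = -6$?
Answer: $-522$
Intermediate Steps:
$V{\left(F,L \right)} = -5 + L$
$s{\left(y,S \right)} = - \frac{S y}{2}$ ($s{\left(y,S \right)} = - \frac{y S}{2} = - \frac{S y}{2}$)
$Z 29 s{\left(-6,- \frac{2}{V{\left(1,3 \right)}} \right)} = \left(-6\right) 29 \left(\left(- \frac{1}{2}\right) \left(- \frac{2}{-5 + 3}\right) \left(-6\right)\right) = - 174 \left(\left(- \frac{1}{2}\right) \left(- \frac{2}{-2}\right) \left(-6\right)\right) = - 174 \left(\left(- \frac{1}{2}\right) \left(\left(-2\right) \left(- \frac{1}{2}\right)\right) \left(-6\right)\right) = - 174 \left(\left(- \frac{1}{2}\right) 1 \left(-6\right)\right) = \left(-174\right) 3 = -522$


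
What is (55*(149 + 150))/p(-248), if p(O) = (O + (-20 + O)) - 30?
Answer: -1265/42 ≈ -30.119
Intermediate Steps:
p(O) = -50 + 2*O (p(O) = (-20 + 2*O) - 30 = -50 + 2*O)
(55*(149 + 150))/p(-248) = (55*(149 + 150))/(-50 + 2*(-248)) = (55*299)/(-50 - 496) = 16445/(-546) = 16445*(-1/546) = -1265/42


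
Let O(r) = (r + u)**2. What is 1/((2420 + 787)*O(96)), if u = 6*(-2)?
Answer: 1/22628592 ≈ 4.4192e-8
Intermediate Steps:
u = -12
O(r) = (-12 + r)**2 (O(r) = (r - 12)**2 = (-12 + r)**2)
1/((2420 + 787)*O(96)) = 1/((2420 + 787)*((-12 + 96)**2)) = 1/(3207*(84**2)) = (1/3207)/7056 = (1/3207)*(1/7056) = 1/22628592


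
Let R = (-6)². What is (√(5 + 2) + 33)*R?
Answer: 1188 + 36*√7 ≈ 1283.2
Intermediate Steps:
R = 36
(√(5 + 2) + 33)*R = (√(5 + 2) + 33)*36 = (√7 + 33)*36 = (33 + √7)*36 = 1188 + 36*√7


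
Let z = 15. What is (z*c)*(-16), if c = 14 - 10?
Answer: -960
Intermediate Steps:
c = 4
(z*c)*(-16) = (15*4)*(-16) = 60*(-16) = -960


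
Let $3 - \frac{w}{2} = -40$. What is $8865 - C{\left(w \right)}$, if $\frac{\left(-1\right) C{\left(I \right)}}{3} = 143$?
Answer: $9294$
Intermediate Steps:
$w = 86$ ($w = 6 - -80 = 6 + 80 = 86$)
$C{\left(I \right)} = -429$ ($C{\left(I \right)} = \left(-3\right) 143 = -429$)
$8865 - C{\left(w \right)} = 8865 - -429 = 8865 + 429 = 9294$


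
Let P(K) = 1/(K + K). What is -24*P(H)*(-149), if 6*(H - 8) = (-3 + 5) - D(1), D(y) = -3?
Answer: 10728/53 ≈ 202.42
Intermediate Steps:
H = 53/6 (H = 8 + ((-3 + 5) - 1*(-3))/6 = 8 + (2 + 3)/6 = 8 + (⅙)*5 = 8 + ⅚ = 53/6 ≈ 8.8333)
P(K) = 1/(2*K)
-24*P(H)*(-149) = -12/53/6*(-149) = -12*6/53*(-149) = -24*3/53*(-149) = -72/53*(-149) = 10728/53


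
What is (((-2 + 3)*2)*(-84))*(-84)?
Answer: 14112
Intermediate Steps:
(((-2 + 3)*2)*(-84))*(-84) = ((1*2)*(-84))*(-84) = (2*(-84))*(-84) = -168*(-84) = 14112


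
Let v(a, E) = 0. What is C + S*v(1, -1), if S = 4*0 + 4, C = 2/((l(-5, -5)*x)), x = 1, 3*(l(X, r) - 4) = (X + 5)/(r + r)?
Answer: ½ ≈ 0.50000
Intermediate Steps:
l(X, r) = 4 + (5 + X)/(6*r) (l(X, r) = 4 + ((X + 5)/(r + r))/3 = 4 + ((5 + X)/((2*r)))/3 = 4 + ((5 + X)*(1/(2*r)))/3 = 4 + ((5 + X)/(2*r))/3 = 4 + (5 + X)/(6*r))
C = ½ (C = 2/((((⅙)*(5 - 5 + 24*(-5))/(-5))*1)) = 2/((((⅙)*(-⅕)*(5 - 5 - 120))*1)) = 2/((((⅙)*(-⅕)*(-120))*1)) = 2/((4*1)) = 2/4 = 2*(¼) = ½ ≈ 0.50000)
S = 4 (S = 0 + 4 = 4)
C + S*v(1, -1) = ½ + 4*0 = ½ + 0 = ½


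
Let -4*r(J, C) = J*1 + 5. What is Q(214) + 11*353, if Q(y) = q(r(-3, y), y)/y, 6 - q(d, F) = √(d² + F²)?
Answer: 415484/107 - √183185/428 ≈ 3882.0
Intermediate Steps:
r(J, C) = -5/4 - J/4 (r(J, C) = -(J*1 + 5)/4 = -(J + 5)/4 = -(5 + J)/4 = -5/4 - J/4)
q(d, F) = 6 - √(F² + d²) (q(d, F) = 6 - √(d² + F²) = 6 - √(F² + d²))
Q(y) = (6 - √(¼ + y²))/y (Q(y) = (6 - √(y² + (-5/4 - ¼*(-3))²))/y = (6 - √(y² + (-5/4 + ¾)²))/y = (6 - √(y² + (-½)²))/y = (6 - √(y² + ¼))/y = (6 - √(¼ + y²))/y)
Q(214) + 11*353 = (½)*(12 - √(1 + 4*214²))/214 + 11*353 = (½)*(1/214)*(12 - √(1 + 4*45796)) + 3883 = (½)*(1/214)*(12 - √(1 + 183184)) + 3883 = (½)*(1/214)*(12 - √183185) + 3883 = (3/107 - √183185/428) + 3883 = 415484/107 - √183185/428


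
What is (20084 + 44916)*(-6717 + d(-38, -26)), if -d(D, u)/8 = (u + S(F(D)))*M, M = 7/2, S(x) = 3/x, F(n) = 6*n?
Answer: -7395960000/19 ≈ -3.8926e+8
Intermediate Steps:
M = 7/2 (M = 7*(½) = 7/2 ≈ 3.5000)
d(D, u) = -28*u - 14/D (d(D, u) = -8*(u + 3/((6*D)))*7/2 = -8*(u + 3*(1/(6*D)))*7/2 = -8*(u + 1/(2*D))*7/2 = -8*(7*u/2 + 7/(4*D)) = -28*u - 14/D)
(20084 + 44916)*(-6717 + d(-38, -26)) = (20084 + 44916)*(-6717 + (-28*(-26) - 14/(-38))) = 65000*(-6717 + (728 - 14*(-1/38))) = 65000*(-6717 + (728 + 7/19)) = 65000*(-6717 + 13839/19) = 65000*(-113784/19) = -7395960000/19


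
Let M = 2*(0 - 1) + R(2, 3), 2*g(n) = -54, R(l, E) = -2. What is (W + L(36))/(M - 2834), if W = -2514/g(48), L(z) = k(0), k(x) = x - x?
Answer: -419/12771 ≈ -0.032809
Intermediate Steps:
g(n) = -27 (g(n) = (½)*(-54) = -27)
k(x) = 0
L(z) = 0
M = -4 (M = 2*(0 - 1) - 2 = 2*(-1) - 2 = -2 - 2 = -4)
W = 838/9 (W = -2514/(-27) = -2514*(-1/27) = 838/9 ≈ 93.111)
(W + L(36))/(M - 2834) = (838/9 + 0)/(-4 - 2834) = (838/9)/(-2838) = (838/9)*(-1/2838) = -419/12771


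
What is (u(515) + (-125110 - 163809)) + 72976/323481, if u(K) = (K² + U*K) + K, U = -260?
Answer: -50811999023/323481 ≈ -1.5708e+5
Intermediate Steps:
u(K) = K² - 259*K (u(K) = (K² - 260*K) + K = K² - 259*K)
(u(515) + (-125110 - 163809)) + 72976/323481 = (515*(-259 + 515) + (-125110 - 163809)) + 72976/323481 = (515*256 - 288919) + 72976*(1/323481) = (131840 - 288919) + 72976/323481 = -157079 + 72976/323481 = -50811999023/323481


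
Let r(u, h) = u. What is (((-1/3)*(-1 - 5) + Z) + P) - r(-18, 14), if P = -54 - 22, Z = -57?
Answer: -113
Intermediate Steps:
P = -76
(((-1/3)*(-1 - 5) + Z) + P) - r(-18, 14) = (((-1/3)*(-1 - 5) - 57) - 76) - 1*(-18) = ((-1*⅓*(-6) - 57) - 76) + 18 = ((-⅓*(-6) - 57) - 76) + 18 = ((2 - 57) - 76) + 18 = (-55 - 76) + 18 = -131 + 18 = -113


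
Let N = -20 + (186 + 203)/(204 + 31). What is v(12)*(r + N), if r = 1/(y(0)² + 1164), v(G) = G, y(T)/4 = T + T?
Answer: -5017769/22795 ≈ -220.13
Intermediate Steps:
y(T) = 8*T (y(T) = 4*(T + T) = 4*(2*T) = 8*T)
N = -4311/235 (N = -20 + 389/235 = -4311/235 ≈ -18.345)
r = 1/1164 (r = 1/((8*0)² + 1164) = 1/(0² + 1164) = 1/(0 + 1164) = 1/1164 ≈ 0.00085911)
v(12)*(r + N) = 12*(1/1164 - 4311/235) = 12*(-5017769/273540) = -5017769/22795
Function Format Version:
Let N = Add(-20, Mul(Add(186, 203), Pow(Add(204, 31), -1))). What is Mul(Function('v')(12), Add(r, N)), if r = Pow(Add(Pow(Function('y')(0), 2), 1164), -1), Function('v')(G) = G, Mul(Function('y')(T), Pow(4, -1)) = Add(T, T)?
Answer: Rational(-5017769, 22795) ≈ -220.13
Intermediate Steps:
Function('y')(T) = Mul(8, T) (Function('y')(T) = Mul(4, Add(T, T)) = Mul(4, Mul(2, T)) = Mul(8, T))
N = Rational(-4311, 235) (N = Add(-20, Mul(389, Pow(235, -1))) = Add(-20, Mul(389, Rational(1, 235))) = Add(-20, Rational(389, 235)) = Rational(-4311, 235) ≈ -18.345)
r = Rational(1, 1164) (r = Pow(Add(Pow(Mul(8, 0), 2), 1164), -1) = Pow(Add(Pow(0, 2), 1164), -1) = Pow(Add(0, 1164), -1) = Pow(1164, -1) = Rational(1, 1164) ≈ 0.00085911)
Mul(Function('v')(12), Add(r, N)) = Mul(12, Add(Rational(1, 1164), Rational(-4311, 235))) = Mul(12, Rational(-5017769, 273540)) = Rational(-5017769, 22795)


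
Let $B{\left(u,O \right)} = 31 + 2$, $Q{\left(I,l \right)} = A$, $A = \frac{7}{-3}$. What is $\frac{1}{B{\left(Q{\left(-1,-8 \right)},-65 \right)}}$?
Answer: $\frac{1}{33} \approx 0.030303$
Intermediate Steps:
$A = - \frac{7}{3}$ ($A = 7 \left(- \frac{1}{3}\right) = - \frac{7}{3} \approx -2.3333$)
$Q{\left(I,l \right)} = - \frac{7}{3}$
$B{\left(u,O \right)} = 33$
$\frac{1}{B{\left(Q{\left(-1,-8 \right)},-65 \right)}} = \frac{1}{33}$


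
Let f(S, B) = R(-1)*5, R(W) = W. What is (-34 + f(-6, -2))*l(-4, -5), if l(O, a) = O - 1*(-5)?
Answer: -39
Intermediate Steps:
l(O, a) = 5 + O (l(O, a) = O + 5 = 5 + O)
f(S, B) = -5 (f(S, B) = -1*5 = -5)
(-34 + f(-6, -2))*l(-4, -5) = (-34 - 5)*(5 - 4) = -39*1 = -39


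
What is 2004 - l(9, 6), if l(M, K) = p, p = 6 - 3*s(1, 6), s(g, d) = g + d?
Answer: 2019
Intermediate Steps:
s(g, d) = d + g
p = -15 (p = 6 - 3*(6 + 1) = 6 - 3*7 = 6 - 21 = -15)
l(M, K) = -15
2004 - l(9, 6) = 2004 - 1*(-15) = 2004 + 15 = 2019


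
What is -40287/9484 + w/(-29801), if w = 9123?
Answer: -1287115419/282632684 ≈ -4.5540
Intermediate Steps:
-40287/9484 + w/(-29801) = -40287/9484 + 9123/(-29801) = -40287*1/9484 + 9123*(-1/29801) = -40287/9484 - 9123/29801 = -1287115419/282632684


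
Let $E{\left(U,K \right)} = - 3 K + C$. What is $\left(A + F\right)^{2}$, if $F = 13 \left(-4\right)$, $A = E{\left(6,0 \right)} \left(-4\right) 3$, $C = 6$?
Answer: $15376$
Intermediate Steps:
$E{\left(U,K \right)} = 6 - 3 K$ ($E{\left(U,K \right)} = - 3 K + 6 = 6 - 3 K$)
$A = -72$ ($A = \left(6 - 0\right) \left(-4\right) 3 = \left(6 + 0\right) \left(-4\right) 3 = 6 \left(-4\right) 3 = \left(-24\right) 3 = -72$)
$F = -52$
$\left(A + F\right)^{2} = \left(-72 - 52\right)^{2} = \left(-124\right)^{2} = 15376$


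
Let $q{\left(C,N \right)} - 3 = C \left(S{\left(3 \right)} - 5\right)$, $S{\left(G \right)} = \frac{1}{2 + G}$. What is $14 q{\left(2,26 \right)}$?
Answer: $- \frac{462}{5} \approx -92.4$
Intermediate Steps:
$q{\left(C,N \right)} = 3 - \frac{24 C}{5}$ ($q{\left(C,N \right)} = 3 + C \left(\frac{1}{2 + 3} - 5\right) = 3 + C \left(\frac{1}{5} - 5\right) = 3 + C \left(- \frac{24}{5}\right) = 3 - \frac{24 C}{5}$)
$14 q{\left(2,26 \right)} = 14 \left(3 - \frac{48}{5}\right) = 14 \left(- \frac{33}{5}\right) = - \frac{462}{5}$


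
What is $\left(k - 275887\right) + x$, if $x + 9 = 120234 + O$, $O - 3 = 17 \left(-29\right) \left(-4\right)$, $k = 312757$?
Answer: $159070$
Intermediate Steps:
$O = 1975$ ($O = 3 + 17 \left(-29\right) \left(-4\right) = 3 - -1972 = 3 + 1972 = 1975$)
$x = 122200$ ($x = -9 + \left(120234 + 1975\right) = -9 + 122209 = 122200$)
$\left(k - 275887\right) + x = \left(312757 - 275887\right) + 122200 = 36870 + 122200 = 159070$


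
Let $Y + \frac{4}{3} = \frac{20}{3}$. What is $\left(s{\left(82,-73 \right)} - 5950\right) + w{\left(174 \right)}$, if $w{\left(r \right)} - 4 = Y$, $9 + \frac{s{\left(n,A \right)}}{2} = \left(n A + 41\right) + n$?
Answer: $- \frac{53054}{3} \approx -17685.0$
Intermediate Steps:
$s{\left(n,A \right)} = 64 + 2 n + 2 A n$ ($s{\left(n,A \right)} = -18 + 2 \left(\left(n A + 41\right) + n\right) = -18 + 2 \left(\left(A n + 41\right) + n\right) = -18 + 2 \left(\left(41 + A n\right) + n\right) = -18 + 2 \left(41 + n + A n\right) = -18 + \left(82 + 2 n + 2 A n\right) = 64 + 2 n + 2 A n$)
$Y = \frac{16}{3}$ ($Y = - \frac{4}{3} + \frac{20}{3} = \frac{16}{3} \approx 5.3333$)
$w{\left(r \right)} = \frac{28}{3}$ ($w{\left(r \right)} = 4 + \frac{16}{3} = \frac{28}{3}$)
$\left(s{\left(82,-73 \right)} - 5950\right) + w{\left(174 \right)} = \left(\left(64 + 2 \cdot 82 + 2 \left(-73\right) 82\right) - 5950\right) + \frac{28}{3} = \left(\left(64 + 164 - 11972\right) - 5950\right) + \frac{28}{3} = \left(-11744 - 5950\right) + \frac{28}{3} = -17694 + \frac{28}{3} = - \frac{53054}{3}$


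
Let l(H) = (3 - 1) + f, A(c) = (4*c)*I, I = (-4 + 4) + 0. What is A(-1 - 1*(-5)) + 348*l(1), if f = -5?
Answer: -1044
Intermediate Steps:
I = 0 (I = 0 + 0 = 0)
A(c) = 0 (A(c) = (4*c)*0 = 0)
l(H) = -3 (l(H) = (3 - 1) - 5 = 2 - 5 = -3)
A(-1 - 1*(-5)) + 348*l(1) = 0 + 348*(-3) = 0 - 1044 = -1044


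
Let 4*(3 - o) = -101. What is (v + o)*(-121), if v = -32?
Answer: 1815/4 ≈ 453.75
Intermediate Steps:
o = 113/4 (o = 3 - 1/4*(-101) = 3 + 101/4 = 113/4 ≈ 28.250)
(v + o)*(-121) = (-32 + 113/4)*(-121) = -15/4*(-121) = 1815/4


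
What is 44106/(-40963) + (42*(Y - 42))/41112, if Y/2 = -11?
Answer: -80141434/70169619 ≈ -1.1421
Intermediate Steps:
Y = -22 (Y = 2*(-11) = -22)
44106/(-40963) + (42*(Y - 42))/41112 = 44106/(-40963) + (42*(-22 - 42))/41112 = 44106*(-1/40963) + (42*(-64))*(1/41112) = -44106/40963 - 2688*1/41112 = -44106/40963 - 112/1713 = -80141434/70169619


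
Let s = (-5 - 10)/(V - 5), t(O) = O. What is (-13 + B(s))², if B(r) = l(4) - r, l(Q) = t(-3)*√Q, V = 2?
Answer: 576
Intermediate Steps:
s = 5 (s = (-5 - 10)/(2 - 5) = -15/(-3) = -15*(-⅓) = 5)
l(Q) = -3*√Q
B(r) = -6 - r (B(r) = -3*√4 - r = -3*2 - r = -6 - r)
(-13 + B(s))² = (-13 + (-6 - 1*5))² = (-13 + (-6 - 5))² = (-13 - 11)² = (-24)² = 576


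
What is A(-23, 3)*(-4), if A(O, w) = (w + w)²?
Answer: -144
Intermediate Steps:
A(O, w) = 4*w² (A(O, w) = (2*w)² = 4*w²)
A(-23, 3)*(-4) = (4*3²)*(-4) = (4*9)*(-4) = 36*(-4) = -144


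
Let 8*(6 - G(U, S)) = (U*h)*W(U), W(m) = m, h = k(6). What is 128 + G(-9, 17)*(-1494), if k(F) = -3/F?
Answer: -131195/8 ≈ -16399.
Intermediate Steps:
h = -½ (h = -3/6 = -3*⅙ = -½ ≈ -0.50000)
G(U, S) = 6 + U²/16 (G(U, S) = 6 - U*(-½)*U/8 = 6 - (-U/2)*U/8 = 6 - (-1)*U²/16 = 6 + U²/16)
128 + G(-9, 17)*(-1494) = 128 + (6 + (1/16)*(-9)²)*(-1494) = 128 + (6 + (1/16)*81)*(-1494) = 128 + (6 + 81/16)*(-1494) = 128 + (177/16)*(-1494) = 128 - 132219/8 = -131195/8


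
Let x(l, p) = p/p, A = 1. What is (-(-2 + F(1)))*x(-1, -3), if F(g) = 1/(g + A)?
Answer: 3/2 ≈ 1.5000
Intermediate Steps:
x(l, p) = 1
F(g) = 1/(1 + g) (F(g) = 1/(g + 1) = 1/(1 + g))
(-(-2 + F(1)))*x(-1, -3) = -(-2 + 1/(1 + 1))*1 = -(-2 + 1/2)*1 = -1*(-3/2)*1 = (3/2)*1 = 3/2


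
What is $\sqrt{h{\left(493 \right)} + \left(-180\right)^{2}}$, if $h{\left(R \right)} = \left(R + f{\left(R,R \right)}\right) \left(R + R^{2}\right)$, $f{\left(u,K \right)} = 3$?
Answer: $4 \sqrt{7551827} \approx 10992.0$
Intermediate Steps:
$h{\left(R \right)} = \left(3 + R\right) \left(R + R^{2}\right)$ ($h{\left(R \right)} = \left(R + 3\right) \left(R + R^{2}\right) = \left(3 + R\right) \left(R + R^{2}\right)$)
$\sqrt{h{\left(493 \right)} + \left(-180\right)^{2}} = \sqrt{493 \left(3 + 493^{2} + 4 \cdot 493\right) + \left(-180\right)^{2}} = \sqrt{493 \left(3 + 243049 + 1972\right) + 32400} = \sqrt{493 \cdot 245024 + 32400} = \sqrt{120796832 + 32400} = \sqrt{120829232} = 4 \sqrt{7551827}$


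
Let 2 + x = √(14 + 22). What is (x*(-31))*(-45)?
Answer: 5580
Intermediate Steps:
x = 4 (x = -2 + √(14 + 22) = -2 + √36 = -2 + 6 = 4)
(x*(-31))*(-45) = (4*(-31))*(-45) = -124*(-45) = 5580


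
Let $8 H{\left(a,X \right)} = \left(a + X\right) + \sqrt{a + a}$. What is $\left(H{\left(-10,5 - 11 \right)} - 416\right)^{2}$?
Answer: $\frac{\left(1672 - i \sqrt{5}\right)^{2}}{16} \approx 1.7472 \cdot 10^{5} - 467.34 i$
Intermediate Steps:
$H{\left(a,X \right)} = \frac{X}{8} + \frac{a}{8} + \frac{\sqrt{2} \sqrt{a}}{8}$ ($H{\left(a,X \right)} = \frac{\left(a + X\right) + \sqrt{a + a}}{8} = \frac{\left(X + a\right) + \sqrt{2 a}}{8} = \frac{\left(X + a\right) + \sqrt{2} \sqrt{a}}{8} = \frac{X + a + \sqrt{2} \sqrt{a}}{8} = \frac{X}{8} + \frac{a}{8} + \frac{\sqrt{2} \sqrt{a}}{8}$)
$\left(H{\left(-10,5 - 11 \right)} - 416\right)^{2} = \left(\left(\frac{5 - 11}{8} + \frac{1}{8} \left(-10\right) + \frac{\sqrt{2} \sqrt{-10}}{8}\right) - 416\right)^{2} = \left(\left(\frac{5 - 11}{8} - \frac{5}{4} + \frac{\sqrt{2} i \sqrt{10}}{8}\right) - 416\right)^{2} = \left(\left(\frac{1}{8} \left(-6\right) - \frac{5}{4} + \frac{i \sqrt{5}}{4}\right) - 416\right)^{2} = \left(\left(- \frac{3}{4} - \frac{5}{4} + \frac{i \sqrt{5}}{4}\right) - 416\right)^{2} = \left(\left(-2 + \frac{i \sqrt{5}}{4}\right) - 416\right)^{2} = \left(-418 + \frac{i \sqrt{5}}{4}\right)^{2}$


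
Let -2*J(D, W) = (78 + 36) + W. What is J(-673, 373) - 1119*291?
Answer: -651745/2 ≈ -3.2587e+5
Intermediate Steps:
J(D, W) = -57 - W/2 (J(D, W) = -((78 + 36) + W)/2 = -(114 + W)/2 = -57 - W/2)
J(-673, 373) - 1119*291 = (-57 - ½*373) - 1119*291 = (-57 - 373/2) - 1*325629 = -487/2 - 325629 = -651745/2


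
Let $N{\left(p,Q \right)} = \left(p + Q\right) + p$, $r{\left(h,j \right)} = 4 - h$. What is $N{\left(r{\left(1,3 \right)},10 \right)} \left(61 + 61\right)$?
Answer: $1952$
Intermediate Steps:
$N{\left(p,Q \right)} = Q + 2 p$ ($N{\left(p,Q \right)} = \left(Q + p\right) + p = Q + 2 p$)
$N{\left(r{\left(1,3 \right)},10 \right)} \left(61 + 61\right) = \left(10 + 2 \left(4 - 1\right)\right) \left(61 + 61\right) = \left(10 + 2 \left(4 - 1\right)\right) 122 = \left(10 + 2 \cdot 3\right) 122 = \left(10 + 6\right) 122 = 16 \cdot 122 = 1952$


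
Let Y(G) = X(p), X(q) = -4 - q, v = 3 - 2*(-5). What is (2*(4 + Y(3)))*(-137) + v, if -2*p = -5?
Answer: 698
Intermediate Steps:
p = 5/2 (p = -1/2*(-5) = 5/2 ≈ 2.5000)
v = 13 (v = 3 + 10 = 13)
Y(G) = -13/2 (Y(G) = -4 - 1*5/2 = -4 - 5/2 = -13/2)
(2*(4 + Y(3)))*(-137) + v = (2*(4 - 13/2))*(-137) + 13 = (2*(-5/2))*(-137) + 13 = -5*(-137) + 13 = 685 + 13 = 698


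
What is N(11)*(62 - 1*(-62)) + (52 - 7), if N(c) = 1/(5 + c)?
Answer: 211/4 ≈ 52.750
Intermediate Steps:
N(11)*(62 - 1*(-62)) + (52 - 7) = (62 - 1*(-62))/(5 + 11) + (52 - 7) = (62 + 62)/16 + 45 = (1/16)*124 + 45 = 31/4 + 45 = 211/4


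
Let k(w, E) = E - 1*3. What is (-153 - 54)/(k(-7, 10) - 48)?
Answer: 207/41 ≈ 5.0488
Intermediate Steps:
k(w, E) = -3 + E (k(w, E) = E - 3 = -3 + E)
(-153 - 54)/(k(-7, 10) - 48) = (-153 - 54)/((-3 + 10) - 48) = -207/(7 - 48) = -207/(-41) = -1/41*(-207) = 207/41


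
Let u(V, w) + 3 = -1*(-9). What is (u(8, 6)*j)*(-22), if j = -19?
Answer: 2508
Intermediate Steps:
u(V, w) = 6 (u(V, w) = -3 - 1*(-9) = -3 + 9 = 6)
(u(8, 6)*j)*(-22) = (6*(-19))*(-22) = -114*(-22) = 2508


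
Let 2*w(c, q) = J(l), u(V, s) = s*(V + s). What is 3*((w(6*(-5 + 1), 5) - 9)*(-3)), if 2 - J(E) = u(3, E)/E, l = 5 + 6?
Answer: 135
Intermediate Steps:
l = 11
J(E) = -1 - E (J(E) = 2 - E*(3 + E)/E = 2 - (3 + E) = 2 + (-3 - E) = -1 - E)
w(c, q) = -6 (w(c, q) = (-1 - 1*11)/2 = (-1 - 11)/2 = (½)*(-12) = -6)
3*((w(6*(-5 + 1), 5) - 9)*(-3)) = 3*((-6 - 9)*(-3)) = 3*(-15*(-3)) = 3*45 = 135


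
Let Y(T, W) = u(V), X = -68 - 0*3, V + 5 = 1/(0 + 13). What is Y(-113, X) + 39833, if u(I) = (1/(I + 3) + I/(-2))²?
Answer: 4207758786/105625 ≈ 39837.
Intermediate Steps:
V = -64/13 (V = -5 + 1/(0 + 13) = -5 + 1/13 = -64/13 ≈ -4.9231)
X = -68 (X = -68 - 1*0 = -68 + 0 = -68)
u(I) = (1/(3 + I) - I/2)² (u(I) = (1/(3 + I) + I*(-½))² = (1/(3 + I) - I/2)²)
Y(T, W) = 398161/105625 (Y(T, W) = (-2 + (-64/13)² + 3*(-64/13))²/(4*(3 - 64/13)²) = (-2 + 4096/169 - 192/13)²/(4*(-25/13)²) = (¼)*(169/625)*(1262/169)² = (¼)*(169/625)*(1592644/28561) = 398161/105625)
Y(-113, X) + 39833 = 398161/105625 + 39833 = 4207758786/105625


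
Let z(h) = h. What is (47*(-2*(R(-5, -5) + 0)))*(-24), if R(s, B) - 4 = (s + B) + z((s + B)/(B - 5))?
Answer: -11280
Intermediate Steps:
R(s, B) = 4 + B + s + (B + s)/(-5 + B) (R(s, B) = 4 + ((s + B) + (s + B)/(B - 5)) = 4 + ((B + s) + (B + s)/(-5 + B)) = 4 + (B + s + (B + s)/(-5 + B)) = 4 + B + s + (B + s)/(-5 + B))
(47*(-2*(R(-5, -5) + 0)))*(-24) = (47*(-2*((-5 - 5 + (-5 - 5)*(4 - 5 - 5))/(-5 - 5) + 0)))*(-24) = (47*(-2*((-5 - 5 - 10*(-6))/(-10) + 0)))*(-24) = (47*(-2*(-(-5 - 5 + 60)/10 + 0)))*(-24) = (47*(-2*(-⅒*50 + 0)))*(-24) = (47*(-2*(-5 + 0)))*(-24) = (47*(-2*(-5)))*(-24) = (47*10)*(-24) = 470*(-24) = -11280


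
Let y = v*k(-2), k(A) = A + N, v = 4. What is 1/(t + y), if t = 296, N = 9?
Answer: 1/324 ≈ 0.0030864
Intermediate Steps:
k(A) = 9 + A (k(A) = A + 9 = 9 + A)
y = 28 (y = 4*(9 - 2) = 4*7 = 28)
1/(t + y) = 1/(296 + 28) = 1/324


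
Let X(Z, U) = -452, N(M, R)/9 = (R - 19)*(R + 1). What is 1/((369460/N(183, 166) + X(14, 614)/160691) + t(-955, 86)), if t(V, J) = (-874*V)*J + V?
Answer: 724555719/52009092548945207 ≈ 1.3931e-8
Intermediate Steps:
N(M, R) = 9*(1 + R)*(-19 + R) (N(M, R) = 9*((R - 19)*(R + 1)) = 9*((-19 + R)*(1 + R)) = 9*((1 + R)*(-19 + R)) = 9*(1 + R)*(-19 + R))
t(V, J) = V - 874*J*V (t(V, J) = -874*J*V + V = V - 874*J*V)
1/((369460/N(183, 166) + X(14, 614)/160691) + t(-955, 86)) = 1/((369460/(-171 - 162*166 + 9*166²) - 452/160691) - 955*(1 - 874*86)) = 1/((369460/(-171 - 26892 + 9*27556) - 452*1/160691) - 955*(1 - 75164)) = 1/((369460/(-171 - 26892 + 248004) - 452/160691) - 955*(-75163)) = 1/((369460/220941 - 452/160691) + 71780665) = 1/((369460*(1/220941) - 452/160691) + 71780665) = 1/((7540/4509 - 452/160691) + 71780665) = 1/(1209572072/724555719 + 71780665) = 1/(52009092548945207/724555719) = 724555719/52009092548945207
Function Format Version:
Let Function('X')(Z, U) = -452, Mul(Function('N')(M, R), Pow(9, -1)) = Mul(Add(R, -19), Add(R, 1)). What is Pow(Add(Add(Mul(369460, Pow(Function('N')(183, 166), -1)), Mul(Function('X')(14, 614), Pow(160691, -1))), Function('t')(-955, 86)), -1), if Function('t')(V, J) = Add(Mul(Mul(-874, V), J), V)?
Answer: Rational(724555719, 52009092548945207) ≈ 1.3931e-8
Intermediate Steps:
Function('N')(M, R) = Mul(9, Add(1, R), Add(-19, R)) (Function('N')(M, R) = Mul(9, Mul(Add(R, -19), Add(R, 1))) = Mul(9, Mul(Add(-19, R), Add(1, R))) = Mul(9, Mul(Add(1, R), Add(-19, R))) = Mul(9, Add(1, R), Add(-19, R)))
Function('t')(V, J) = Add(V, Mul(-874, J, V)) (Function('t')(V, J) = Add(Mul(-874, J, V), V) = Add(V, Mul(-874, J, V)))
Pow(Add(Add(Mul(369460, Pow(Function('N')(183, 166), -1)), Mul(Function('X')(14, 614), Pow(160691, -1))), Function('t')(-955, 86)), -1) = Pow(Add(Add(Mul(369460, Pow(Add(-171, Mul(-162, 166), Mul(9, Pow(166, 2))), -1)), Mul(-452, Pow(160691, -1))), Mul(-955, Add(1, Mul(-874, 86)))), -1) = Pow(Add(Add(Mul(369460, Pow(Add(-171, -26892, Mul(9, 27556)), -1)), Mul(-452, Rational(1, 160691))), Mul(-955, Add(1, -75164))), -1) = Pow(Add(Add(Mul(369460, Pow(Add(-171, -26892, 248004), -1)), Rational(-452, 160691)), Mul(-955, -75163)), -1) = Pow(Add(Add(Mul(369460, Pow(220941, -1)), Rational(-452, 160691)), 71780665), -1) = Pow(Add(Add(Mul(369460, Rational(1, 220941)), Rational(-452, 160691)), 71780665), -1) = Pow(Add(Add(Rational(7540, 4509), Rational(-452, 160691)), 71780665), -1) = Pow(Add(Rational(1209572072, 724555719), 71780665), -1) = Pow(Rational(52009092548945207, 724555719), -1) = Rational(724555719, 52009092548945207)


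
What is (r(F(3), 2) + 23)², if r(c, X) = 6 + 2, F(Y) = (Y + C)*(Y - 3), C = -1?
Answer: 961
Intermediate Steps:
F(Y) = (-1 + Y)*(-3 + Y) (F(Y) = (Y - 1)*(Y - 3) = (-1 + Y)*(-3 + Y))
r(c, X) = 8
(r(F(3), 2) + 23)² = (8 + 23)² = 31² = 961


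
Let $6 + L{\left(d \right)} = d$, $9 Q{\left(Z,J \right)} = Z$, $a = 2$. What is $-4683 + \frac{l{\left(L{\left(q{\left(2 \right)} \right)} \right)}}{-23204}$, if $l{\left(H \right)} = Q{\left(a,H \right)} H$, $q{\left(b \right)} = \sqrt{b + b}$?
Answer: $- \frac{244494745}{52209} \approx -4683.0$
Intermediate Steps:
$Q{\left(Z,J \right)} = \frac{Z}{9}$
$q{\left(b \right)} = \sqrt{2} \sqrt{b}$ ($q{\left(b \right)} = \sqrt{2 b} = \sqrt{2} \sqrt{b}$)
$L{\left(d \right)} = -6 + d$
$l{\left(H \right)} = \frac{2 H}{9}$ ($l{\left(H \right)} = \frac{1}{9} \cdot 2 H = \frac{2 H}{9}$)
$-4683 + \frac{l{\left(L{\left(q{\left(2 \right)} \right)} \right)}}{-23204} = -4683 + \frac{\frac{2}{9} \left(-6 + \sqrt{2} \sqrt{2}\right)}{-23204} = -4683 + \frac{2 \left(-6 + 2\right)}{9} \left(- \frac{1}{23204}\right) = -4683 + \frac{2}{9} \left(-4\right) \left(- \frac{1}{23204}\right) = -4683 - - \frac{2}{52209} = -4683 + \frac{2}{52209} = - \frac{244494745}{52209}$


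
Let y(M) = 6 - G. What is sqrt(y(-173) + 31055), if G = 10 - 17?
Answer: 6*sqrt(863) ≈ 176.26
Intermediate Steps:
G = -7
y(M) = 13 (y(M) = 6 - 1*(-7) = 6 + 7 = 13)
sqrt(y(-173) + 31055) = sqrt(13 + 31055) = sqrt(31068) = 6*sqrt(863)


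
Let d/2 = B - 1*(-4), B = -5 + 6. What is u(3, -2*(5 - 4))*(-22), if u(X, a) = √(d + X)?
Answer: -22*√13 ≈ -79.322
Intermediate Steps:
B = 1
d = 10 (d = 2*(1 - 1*(-4)) = 2*(1 + 4) = 2*5 = 10)
u(X, a) = √(10 + X)
u(3, -2*(5 - 4))*(-22) = √(10 + 3)*(-22) = √13*(-22) = -22*√13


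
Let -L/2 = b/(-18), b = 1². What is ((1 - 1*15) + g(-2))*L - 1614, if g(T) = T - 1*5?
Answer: -4849/3 ≈ -1616.3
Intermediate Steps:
b = 1
g(T) = -5 + T (g(T) = T - 5 = -5 + T)
L = ⅑ (L = -2/(-18) = -2*(-1)/18 = -2*(-1/18) = ⅑ ≈ 0.11111)
((1 - 1*15) + g(-2))*L - 1614 = ((1 - 1*15) + (-5 - 2))*(⅑) - 1614 = ((1 - 15) - 7)*(⅑) - 1614 = (-14 - 7)*(⅑) - 1614 = -21*⅑ - 1614 = -7/3 - 1614 = -4849/3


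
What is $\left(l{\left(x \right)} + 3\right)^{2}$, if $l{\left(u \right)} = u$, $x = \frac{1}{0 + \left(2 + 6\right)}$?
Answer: $\frac{625}{64} \approx 9.7656$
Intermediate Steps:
$x = \frac{1}{8}$ ($x = \frac{1}{0 + 8} = \frac{1}{8} \approx 0.125$)
$\left(l{\left(x \right)} + 3\right)^{2} = \left(\frac{1}{8} + 3\right)^{2} = \left(\frac{25}{8}\right)^{2} = \frac{625}{64}$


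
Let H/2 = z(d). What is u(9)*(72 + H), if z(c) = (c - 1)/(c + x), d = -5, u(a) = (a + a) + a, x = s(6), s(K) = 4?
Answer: 2268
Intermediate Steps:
x = 4
u(a) = 3*a (u(a) = 2*a + a = 3*a)
z(c) = (-1 + c)/(4 + c) (z(c) = (c - 1)/(c + 4) = (-1 + c)/(4 + c))
H = 12 (H = 2*((-1 - 5)/(4 - 5)) = 2*(-6/(-1)) = 2*(-1*(-6)) = 2*6 = 12)
u(9)*(72 + H) = (3*9)*(72 + 12) = 27*84 = 2268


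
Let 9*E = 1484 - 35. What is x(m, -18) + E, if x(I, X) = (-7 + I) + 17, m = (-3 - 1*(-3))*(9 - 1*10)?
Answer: 171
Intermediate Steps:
E = 161 (E = (1484 - 35)/9 = (⅑)*1449 = 161)
m = 0 (m = (-3 + 3)*(9 - 10) = 0*(-1) = 0)
x(I, X) = 10 + I
x(m, -18) + E = (10 + 0) + 161 = 10 + 161 = 171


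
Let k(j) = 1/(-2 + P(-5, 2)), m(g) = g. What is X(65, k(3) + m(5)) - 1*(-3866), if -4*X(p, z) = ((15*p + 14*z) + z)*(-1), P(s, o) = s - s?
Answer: 33013/8 ≈ 4126.6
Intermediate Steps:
P(s, o) = 0
k(j) = -½ (k(j) = 1/(-2 + 0) = 1/(-2) = -½)
X(p, z) = 15*p/4 + 15*z/4 (X(p, z) = -((15*p + 14*z) + z)*(-1)/4 = -((14*z + 15*p) + z)*(-1)/4 = -(15*p + 15*z)*(-1)/4 = -(-15*p - 15*z)/4 = 15*p/4 + 15*z/4)
X(65, k(3) + m(5)) - 1*(-3866) = ((15/4)*65 + 15*(-½ + 5)/4) - 1*(-3866) = (975/4 + (15/4)*(9/2)) + 3866 = (975/4 + 135/8) + 3866 = 2085/8 + 3866 = 33013/8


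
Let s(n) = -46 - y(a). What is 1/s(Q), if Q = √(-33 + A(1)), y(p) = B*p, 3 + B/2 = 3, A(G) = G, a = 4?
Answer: -1/46 ≈ -0.021739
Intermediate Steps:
B = 0 (B = -6 + 2*3 = -6 + 6 = 0)
y(p) = 0 (y(p) = 0*p = 0)
Q = 4*I*√2 (Q = √(-33 + 1) = √(-32) = 4*I*√2 ≈ 5.6569*I)
s(n) = -46 (s(n) = -46 - 1*0 = -46 + 0 = -46)
1/s(Q) = 1/(-46) = -1/46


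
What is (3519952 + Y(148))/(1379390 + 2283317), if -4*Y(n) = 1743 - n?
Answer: 14078213/14650828 ≈ 0.96092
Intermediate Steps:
Y(n) = -1743/4 + n/4 (Y(n) = -(1743 - n)/4 = -1743/4 + n/4)
(3519952 + Y(148))/(1379390 + 2283317) = (3519952 + (-1743/4 + (¼)*148))/(1379390 + 2283317) = (3519952 + (-1743/4 + 37))/3662707 = (3519952 - 1595/4)*(1/3662707) = (14078213/4)*(1/3662707) = 14078213/14650828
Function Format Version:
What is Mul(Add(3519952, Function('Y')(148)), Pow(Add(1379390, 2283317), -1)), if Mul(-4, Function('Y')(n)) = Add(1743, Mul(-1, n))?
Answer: Rational(14078213, 14650828) ≈ 0.96092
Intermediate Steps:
Function('Y')(n) = Add(Rational(-1743, 4), Mul(Rational(1, 4), n)) (Function('Y')(n) = Mul(Rational(-1, 4), Add(1743, Mul(-1, n))) = Add(Rational(-1743, 4), Mul(Rational(1, 4), n)))
Mul(Add(3519952, Function('Y')(148)), Pow(Add(1379390, 2283317), -1)) = Mul(Add(3519952, Add(Rational(-1743, 4), Mul(Rational(1, 4), 148))), Pow(Add(1379390, 2283317), -1)) = Mul(Add(3519952, Add(Rational(-1743, 4), 37)), Pow(3662707, -1)) = Mul(Add(3519952, Rational(-1595, 4)), Rational(1, 3662707)) = Mul(Rational(14078213, 4), Rational(1, 3662707)) = Rational(14078213, 14650828)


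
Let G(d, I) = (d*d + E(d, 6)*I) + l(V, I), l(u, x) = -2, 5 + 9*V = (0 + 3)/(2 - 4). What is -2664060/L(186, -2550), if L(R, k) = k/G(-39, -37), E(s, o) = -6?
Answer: 154604282/85 ≈ 1.8189e+6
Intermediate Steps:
V = -13/18 (V = -5/9 + ((0 + 3)/(2 - 4))/9 = -5/9 + (3/(-2))/9 = -5/9 + (3*(-½))/9 = -5/9 + (⅑)*(-3/2) = -5/9 - ⅙ = -13/18 ≈ -0.72222)
G(d, I) = -2 + d² - 6*I (G(d, I) = (d*d - 6*I) - 2 = (d² - 6*I) - 2 = -2 + d² - 6*I)
L(R, k) = k/1741 (L(R, k) = k/(-2 + (-39)² - 6*(-37)) = k/(-2 + 1521 + 222) = k/1741)
-2664060/L(186, -2550) = -2664060/((1/1741)*(-2550)) = -2664060/(-2550/1741) = -2664060*(-1741/2550) = 154604282/85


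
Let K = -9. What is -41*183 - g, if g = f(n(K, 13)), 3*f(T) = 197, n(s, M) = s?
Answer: -22706/3 ≈ -7568.7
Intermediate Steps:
f(T) = 197/3 (f(T) = (⅓)*197 = 197/3)
g = 197/3 ≈ 65.667
-41*183 - g = -41*183 - 1*197/3 = -7503 - 197/3 = -22706/3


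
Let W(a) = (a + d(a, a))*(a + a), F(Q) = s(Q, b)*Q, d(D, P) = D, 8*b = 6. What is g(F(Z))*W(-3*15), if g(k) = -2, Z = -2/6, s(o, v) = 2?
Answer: -16200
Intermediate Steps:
b = ¾ (b = (⅛)*6 = ¾ ≈ 0.75000)
Z = -⅓ (Z = -2*⅙ = -⅓ ≈ -0.33333)
F(Q) = 2*Q
W(a) = 4*a² (W(a) = (a + a)*(a + a) = (2*a)*(2*a) = 4*a²)
g(F(Z))*W(-3*15) = -8*(-3*15)² = -8*(-45)² = -8*2025 = -2*8100 = -16200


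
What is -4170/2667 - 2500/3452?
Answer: -1755195/767207 ≈ -2.2878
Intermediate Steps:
-4170/2667 - 2500/3452 = -4170*1/2667 - 2500*1/3452 = -1390/889 - 625/863 = -1755195/767207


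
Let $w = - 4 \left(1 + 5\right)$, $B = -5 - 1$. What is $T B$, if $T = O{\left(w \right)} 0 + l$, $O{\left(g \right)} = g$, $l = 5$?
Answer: $-30$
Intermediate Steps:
$B = -6$
$w = -24$ ($w = \left(-4\right) 6 = -24$)
$T = 5$ ($T = \left(-24\right) 0 + 5 = 0 + 5 = 5$)
$T B = 5 \left(-6\right) = -30$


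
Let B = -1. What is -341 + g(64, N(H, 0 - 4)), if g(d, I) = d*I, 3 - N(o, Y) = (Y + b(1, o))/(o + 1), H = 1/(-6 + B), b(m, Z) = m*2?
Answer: ⅓ ≈ 0.33333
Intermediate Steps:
b(m, Z) = 2*m
H = -⅐ (H = 1/(-6 - 1) = 1/(-7) = -⅐ ≈ -0.14286)
N(o, Y) = 3 - (2 + Y)/(1 + o) (N(o, Y) = 3 - (Y + 2*1)/(o + 1) = 3 - (Y + 2)/(1 + o) = 3 - (2 + Y)/(1 + o))
g(d, I) = I*d
-341 + g(64, N(H, 0 - 4)) = -341 + ((1 - (0 - 4) + 3*(-⅐))/(1 - ⅐))*64 = -341 + ((1 - 1*(-4) - 3/7)/(6/7))*64 = -341 + (7*(1 + 4 - 3/7)/6)*64 = -341 + ((7/6)*(32/7))*64 = -341 + (16/3)*64 = -341 + 1024/3 = ⅓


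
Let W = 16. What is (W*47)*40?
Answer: 30080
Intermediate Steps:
(W*47)*40 = (16*47)*40 = 752*40 = 30080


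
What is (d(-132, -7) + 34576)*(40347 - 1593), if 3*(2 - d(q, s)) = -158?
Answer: 1342076856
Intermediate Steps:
d(q, s) = 164/3 (d(q, s) = 2 - ⅓*(-158) = 2 + 158/3 = 164/3)
(d(-132, -7) + 34576)*(40347 - 1593) = (164/3 + 34576)*(40347 - 1593) = (103892/3)*38754 = 1342076856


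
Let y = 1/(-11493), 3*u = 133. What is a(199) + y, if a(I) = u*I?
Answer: 101395076/11493 ≈ 8822.3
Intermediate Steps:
u = 133/3 (u = (1/3)*133 = 133/3 ≈ 44.333)
a(I) = 133*I/3
y = -1/11493 ≈ -8.7010e-5
a(199) + y = (133/3)*199 - 1/11493 = 26467/3 - 1/11493 = 101395076/11493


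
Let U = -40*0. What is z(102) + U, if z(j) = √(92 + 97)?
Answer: 3*√21 ≈ 13.748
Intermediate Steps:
U = 0
z(j) = 3*√21 (z(j) = √189 = 3*√21)
z(102) + U = 3*√21 + 0 = 3*√21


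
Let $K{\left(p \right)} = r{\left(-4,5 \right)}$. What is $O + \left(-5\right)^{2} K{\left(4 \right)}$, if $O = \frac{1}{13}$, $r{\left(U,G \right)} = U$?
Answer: $- \frac{1299}{13} \approx -99.923$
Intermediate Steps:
$K{\left(p \right)} = -4$
$O = \frac{1}{13} \approx 0.076923$
$O + \left(-5\right)^{2} K{\left(4 \right)} = \frac{1}{13} + \left(-5\right)^{2} \left(-4\right) = \frac{1}{13} + 25 \left(-4\right) = \frac{1}{13} - 100 = - \frac{1299}{13}$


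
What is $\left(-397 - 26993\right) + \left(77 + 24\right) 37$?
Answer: $-23653$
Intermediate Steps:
$\left(-397 - 26993\right) + \left(77 + 24\right) 37 = -27390 + 101 \cdot 37 = -27390 + 3737 = -23653$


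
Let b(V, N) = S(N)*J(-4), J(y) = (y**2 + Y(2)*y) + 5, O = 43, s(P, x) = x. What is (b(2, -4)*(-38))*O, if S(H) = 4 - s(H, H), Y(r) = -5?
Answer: -535952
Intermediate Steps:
S(H) = 4 - H
J(y) = 5 + y**2 - 5*y (J(y) = (y**2 - 5*y) + 5 = 5 + y**2 - 5*y)
b(V, N) = 164 - 41*N (b(V, N) = (4 - N)*(5 + (-4)**2 - 5*(-4)) = (4 - N)*(5 + 16 + 20) = (4 - N)*41 = 164 - 41*N)
(b(2, -4)*(-38))*O = ((164 - 41*(-4))*(-38))*43 = ((164 + 164)*(-38))*43 = (328*(-38))*43 = -12464*43 = -535952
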